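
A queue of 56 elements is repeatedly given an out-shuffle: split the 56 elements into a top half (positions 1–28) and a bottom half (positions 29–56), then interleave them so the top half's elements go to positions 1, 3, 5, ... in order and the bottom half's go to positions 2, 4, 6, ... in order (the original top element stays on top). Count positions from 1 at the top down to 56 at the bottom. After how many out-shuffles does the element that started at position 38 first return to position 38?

20

Follow position 38 under repeated out-shuffles:
38 → 20 → 39 → 22 → 43 → 30 → 4 → 7 → 13 → 25 → 49 → 42 → 28 → 55 → 54 → 52 → 48 → 40 → 24 → 47 → 38
It first returns after 20 out-shuffles.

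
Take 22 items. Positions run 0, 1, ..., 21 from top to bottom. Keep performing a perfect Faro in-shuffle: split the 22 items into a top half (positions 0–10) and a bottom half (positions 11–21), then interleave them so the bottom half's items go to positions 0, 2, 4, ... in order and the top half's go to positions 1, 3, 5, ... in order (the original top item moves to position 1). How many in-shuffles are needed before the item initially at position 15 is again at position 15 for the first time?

Follow position 15 under repeated in-shuffles:
15 → 8 → 17 → 12 → 2 → 5 → 11 → 0 → 1 → 3 → 7 → 15
It first returns after 11 in-shuffles.

11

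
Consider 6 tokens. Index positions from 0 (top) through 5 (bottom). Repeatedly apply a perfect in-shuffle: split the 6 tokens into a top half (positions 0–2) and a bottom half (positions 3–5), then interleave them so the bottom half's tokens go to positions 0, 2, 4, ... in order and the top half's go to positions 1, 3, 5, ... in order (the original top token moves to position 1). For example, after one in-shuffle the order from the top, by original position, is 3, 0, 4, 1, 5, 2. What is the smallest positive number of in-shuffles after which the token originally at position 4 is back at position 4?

Follow position 4 under repeated in-shuffles:
4 → 2 → 5 → 4
It first returns after 3 in-shuffles.

3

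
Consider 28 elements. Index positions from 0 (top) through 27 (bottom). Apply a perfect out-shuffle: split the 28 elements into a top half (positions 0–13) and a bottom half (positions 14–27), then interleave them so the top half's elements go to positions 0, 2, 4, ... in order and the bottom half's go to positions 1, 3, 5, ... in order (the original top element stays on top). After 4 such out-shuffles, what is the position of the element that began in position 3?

Track the element's position through each out-shuffle:
3 → 6 → 12 → 24 → 21

21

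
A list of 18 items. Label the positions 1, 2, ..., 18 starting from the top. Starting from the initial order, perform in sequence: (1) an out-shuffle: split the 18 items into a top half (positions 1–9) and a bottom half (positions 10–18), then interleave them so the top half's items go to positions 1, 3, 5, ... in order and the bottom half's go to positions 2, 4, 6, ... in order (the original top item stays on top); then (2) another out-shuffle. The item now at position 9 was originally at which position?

3

Undo the operations in reverse order, starting from position 9:
  undo op 2 (out-shuffle, from top half): 9 ← 5
  undo op 1 (out-shuffle, from top half): 5 ← 3
So the item at position 9 came from original position 3.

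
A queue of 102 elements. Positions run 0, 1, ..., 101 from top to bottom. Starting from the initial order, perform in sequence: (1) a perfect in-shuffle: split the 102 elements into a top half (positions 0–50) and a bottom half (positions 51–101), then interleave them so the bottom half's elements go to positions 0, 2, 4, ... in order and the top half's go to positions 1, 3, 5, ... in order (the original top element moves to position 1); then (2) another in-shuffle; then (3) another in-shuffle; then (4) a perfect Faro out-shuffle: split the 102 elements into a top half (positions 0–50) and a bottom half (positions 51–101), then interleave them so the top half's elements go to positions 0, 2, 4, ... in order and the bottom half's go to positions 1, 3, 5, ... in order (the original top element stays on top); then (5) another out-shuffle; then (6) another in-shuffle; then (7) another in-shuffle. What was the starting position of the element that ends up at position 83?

77

Undo the operations in reverse order, starting from position 83:
  undo op 7 (in-shuffle, from top half): 83 ← 41
  undo op 6 (in-shuffle, from top half): 41 ← 20
  undo op 5 (out-shuffle, from top half): 20 ← 10
  undo op 4 (out-shuffle, from top half): 10 ← 5
  undo op 3 (in-shuffle, from top half): 5 ← 2
  undo op 2 (in-shuffle, from bottom half): 2 ← 52
  undo op 1 (in-shuffle, from bottom half): 52 ← 77
So the element at position 83 came from original position 77.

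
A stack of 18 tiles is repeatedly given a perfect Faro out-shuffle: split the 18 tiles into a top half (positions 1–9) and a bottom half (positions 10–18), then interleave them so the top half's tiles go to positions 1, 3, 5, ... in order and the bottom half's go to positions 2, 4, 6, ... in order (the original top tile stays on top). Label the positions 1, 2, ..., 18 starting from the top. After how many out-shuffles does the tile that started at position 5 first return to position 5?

Follow position 5 under repeated out-shuffles:
5 → 9 → 17 → 16 → 14 → 10 → 2 → 3 → 5
It first returns after 8 out-shuffles.

8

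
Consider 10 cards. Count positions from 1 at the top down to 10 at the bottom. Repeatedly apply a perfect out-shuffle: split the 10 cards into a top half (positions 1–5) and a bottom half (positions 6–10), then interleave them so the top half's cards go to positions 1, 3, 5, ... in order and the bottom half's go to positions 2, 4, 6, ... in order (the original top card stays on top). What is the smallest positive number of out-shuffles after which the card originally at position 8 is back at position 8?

6

Follow position 8 under repeated out-shuffles:
8 → 6 → 2 → 3 → 5 → 9 → 8
It first returns after 6 out-shuffles.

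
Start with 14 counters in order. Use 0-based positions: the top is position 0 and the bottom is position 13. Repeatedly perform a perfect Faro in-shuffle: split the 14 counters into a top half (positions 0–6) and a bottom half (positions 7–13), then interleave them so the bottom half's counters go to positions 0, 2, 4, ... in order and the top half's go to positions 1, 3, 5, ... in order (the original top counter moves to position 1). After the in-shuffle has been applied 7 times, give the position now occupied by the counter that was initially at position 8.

11

Track the counter's position through each in-shuffle:
8 → 2 → 5 → 11 → 8 → 2 → 5 → 11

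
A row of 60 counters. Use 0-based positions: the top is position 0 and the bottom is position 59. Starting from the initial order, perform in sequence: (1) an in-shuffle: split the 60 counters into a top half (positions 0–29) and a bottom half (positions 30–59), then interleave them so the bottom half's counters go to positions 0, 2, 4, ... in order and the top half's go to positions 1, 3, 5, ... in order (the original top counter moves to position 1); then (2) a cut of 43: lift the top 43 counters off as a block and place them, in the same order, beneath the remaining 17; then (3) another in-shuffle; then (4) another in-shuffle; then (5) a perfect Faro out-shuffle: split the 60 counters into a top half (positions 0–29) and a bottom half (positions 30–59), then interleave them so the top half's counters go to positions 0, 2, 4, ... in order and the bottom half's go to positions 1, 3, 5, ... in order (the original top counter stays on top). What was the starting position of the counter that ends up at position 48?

Undo the operations in reverse order, starting from position 48:
  undo op 5 (out-shuffle, from top half): 48 ← 24
  undo op 4 (in-shuffle, from bottom half): 24 ← 42
  undo op 3 (in-shuffle, from bottom half): 42 ← 51
  undo op 2 (cut 43): 51 ← 34
  undo op 1 (in-shuffle, from bottom half): 34 ← 47
So the counter at position 48 came from original position 47.

47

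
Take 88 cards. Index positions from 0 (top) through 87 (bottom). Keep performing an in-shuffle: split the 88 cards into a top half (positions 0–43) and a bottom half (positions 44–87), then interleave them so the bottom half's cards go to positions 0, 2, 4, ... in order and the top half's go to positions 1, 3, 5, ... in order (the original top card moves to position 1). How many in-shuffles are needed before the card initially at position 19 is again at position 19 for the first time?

11

Follow position 19 under repeated in-shuffles:
19 → 39 → 79 → 70 → 52 → 16 → 33 → 67 → 46 → 4 → 9 → 19
It first returns after 11 in-shuffles.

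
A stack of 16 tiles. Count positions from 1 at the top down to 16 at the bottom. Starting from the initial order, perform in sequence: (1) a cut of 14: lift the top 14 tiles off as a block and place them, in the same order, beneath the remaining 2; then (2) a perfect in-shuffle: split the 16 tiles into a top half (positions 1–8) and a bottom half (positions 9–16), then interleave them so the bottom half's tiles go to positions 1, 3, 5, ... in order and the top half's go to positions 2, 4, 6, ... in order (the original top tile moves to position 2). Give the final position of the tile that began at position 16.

Track the tile from position 16 forward through each operation:
  after op 1 (cut 14): 16 → 2
  after op 2 (in-shuffle): 2 → 4

4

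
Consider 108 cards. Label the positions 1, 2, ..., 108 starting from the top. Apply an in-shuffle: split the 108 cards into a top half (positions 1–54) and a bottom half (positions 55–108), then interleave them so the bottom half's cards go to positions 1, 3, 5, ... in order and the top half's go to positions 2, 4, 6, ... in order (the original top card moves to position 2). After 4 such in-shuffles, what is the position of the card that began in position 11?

Track the card's position through each in-shuffle:
11 → 22 → 44 → 88 → 67

67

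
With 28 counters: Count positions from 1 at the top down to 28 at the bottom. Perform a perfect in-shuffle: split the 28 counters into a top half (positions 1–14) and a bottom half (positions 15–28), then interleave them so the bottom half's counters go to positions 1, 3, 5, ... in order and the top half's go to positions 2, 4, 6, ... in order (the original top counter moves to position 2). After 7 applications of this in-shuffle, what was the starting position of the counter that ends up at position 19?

4

Work backwards from position 19, undoing one in-shuffle at a time:
19 ← 24 ← 12 ← 6 ← 3 ← 16 ← 8 ← 4
So the counter now at position 19 started at position 4.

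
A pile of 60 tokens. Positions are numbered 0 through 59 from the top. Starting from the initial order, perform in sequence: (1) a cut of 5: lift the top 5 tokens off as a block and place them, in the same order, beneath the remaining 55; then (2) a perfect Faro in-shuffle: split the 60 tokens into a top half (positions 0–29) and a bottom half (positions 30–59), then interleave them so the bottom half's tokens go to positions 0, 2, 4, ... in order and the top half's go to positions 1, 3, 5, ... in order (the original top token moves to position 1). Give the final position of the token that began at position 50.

Track the token from position 50 forward through each operation:
  after op 1 (cut 5): 50 → 45
  after op 2 (in-shuffle): 45 → 30

30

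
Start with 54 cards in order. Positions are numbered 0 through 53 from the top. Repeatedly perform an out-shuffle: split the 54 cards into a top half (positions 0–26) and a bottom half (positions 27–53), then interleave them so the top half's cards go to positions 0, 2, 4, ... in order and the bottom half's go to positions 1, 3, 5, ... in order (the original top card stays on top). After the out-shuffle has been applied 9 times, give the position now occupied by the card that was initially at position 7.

Track the card's position through each out-shuffle:
7 → 14 → 28 → 3 → 6 → 12 → 24 → 48 → 43 → 33

33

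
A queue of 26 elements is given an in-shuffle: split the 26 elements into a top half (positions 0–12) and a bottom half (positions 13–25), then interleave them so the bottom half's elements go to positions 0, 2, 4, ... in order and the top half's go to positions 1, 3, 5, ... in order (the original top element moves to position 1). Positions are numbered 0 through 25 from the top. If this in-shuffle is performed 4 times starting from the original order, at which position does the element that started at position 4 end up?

25

Track the element's position through each in-shuffle:
4 → 9 → 19 → 12 → 25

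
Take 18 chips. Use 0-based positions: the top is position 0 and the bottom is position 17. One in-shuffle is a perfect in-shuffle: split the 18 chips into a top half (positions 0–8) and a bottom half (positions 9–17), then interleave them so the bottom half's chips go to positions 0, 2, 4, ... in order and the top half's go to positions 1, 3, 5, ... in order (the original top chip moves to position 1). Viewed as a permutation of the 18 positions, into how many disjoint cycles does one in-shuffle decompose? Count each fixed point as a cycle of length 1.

Trace each unvisited position around until it returns:
(0 1 3 7 15 12 ... len 18)
1 cycle in total.

1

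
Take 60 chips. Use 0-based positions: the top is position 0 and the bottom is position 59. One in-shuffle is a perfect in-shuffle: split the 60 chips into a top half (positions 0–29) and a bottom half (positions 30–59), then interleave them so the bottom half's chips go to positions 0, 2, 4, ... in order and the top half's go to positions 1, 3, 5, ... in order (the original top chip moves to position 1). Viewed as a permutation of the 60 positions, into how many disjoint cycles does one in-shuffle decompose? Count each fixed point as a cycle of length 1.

Trace each unvisited position around until it returns:
(0 1 3 7 15 31 ... len 60)
1 cycle in total.

1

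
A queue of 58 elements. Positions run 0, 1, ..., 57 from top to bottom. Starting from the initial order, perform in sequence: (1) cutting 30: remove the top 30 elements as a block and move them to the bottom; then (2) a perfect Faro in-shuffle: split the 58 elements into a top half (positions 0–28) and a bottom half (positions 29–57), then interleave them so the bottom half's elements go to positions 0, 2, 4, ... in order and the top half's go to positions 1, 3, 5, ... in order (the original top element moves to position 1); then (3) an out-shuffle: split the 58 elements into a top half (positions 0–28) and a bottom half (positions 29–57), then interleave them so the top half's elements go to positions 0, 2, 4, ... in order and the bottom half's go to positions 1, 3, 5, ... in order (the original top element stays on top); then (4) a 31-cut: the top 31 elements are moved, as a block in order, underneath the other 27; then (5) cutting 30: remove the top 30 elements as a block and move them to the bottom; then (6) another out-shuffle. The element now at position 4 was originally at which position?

Undo the operations in reverse order, starting from position 4:
  undo op 6 (out-shuffle, from top half): 4 ← 2
  undo op 5 (cut 30): 2 ← 32
  undo op 4 (cut 31): 32 ← 5
  undo op 3 (out-shuffle, from bottom half): 5 ← 31
  undo op 2 (in-shuffle, from top half): 31 ← 15
  undo op 1 (cut 30): 15 ← 45
So the element at position 4 came from original position 45.

45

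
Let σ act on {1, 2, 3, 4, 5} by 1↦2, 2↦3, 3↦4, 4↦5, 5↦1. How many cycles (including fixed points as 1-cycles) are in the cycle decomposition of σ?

1

Cycle decomposition: (1 2 3 4 5).
1 cycle.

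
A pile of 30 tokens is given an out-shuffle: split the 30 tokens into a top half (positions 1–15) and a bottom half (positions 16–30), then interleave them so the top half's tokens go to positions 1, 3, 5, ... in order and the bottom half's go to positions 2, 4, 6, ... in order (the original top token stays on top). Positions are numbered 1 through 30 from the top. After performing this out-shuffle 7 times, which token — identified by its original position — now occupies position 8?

Work backwards from position 8, undoing one out-shuffle at a time:
8 ← 19 ← 10 ← 20 ← 25 ← 13 ← 7 ← 4
So the token now at position 8 started at position 4.

4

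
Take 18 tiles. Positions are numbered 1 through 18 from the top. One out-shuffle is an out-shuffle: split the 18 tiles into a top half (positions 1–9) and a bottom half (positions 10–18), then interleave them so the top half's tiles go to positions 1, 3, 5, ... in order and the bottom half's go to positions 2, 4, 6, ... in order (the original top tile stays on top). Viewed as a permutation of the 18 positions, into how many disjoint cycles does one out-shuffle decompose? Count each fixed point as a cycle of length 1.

4

Trace each unvisited position around until it returns:
(1) (2 3 5 9 17 16 14 10) (4 7 13 8 15 12 6 11) (18)
4 cycles in total.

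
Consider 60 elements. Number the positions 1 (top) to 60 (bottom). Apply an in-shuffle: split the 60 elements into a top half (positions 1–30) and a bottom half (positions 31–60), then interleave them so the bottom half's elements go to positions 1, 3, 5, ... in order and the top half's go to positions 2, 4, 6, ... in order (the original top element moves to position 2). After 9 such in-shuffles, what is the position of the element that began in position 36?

10

Track the element's position through each in-shuffle:
36 → 11 → 22 → 44 → 27 → 54 → 47 → 33 → 5 → 10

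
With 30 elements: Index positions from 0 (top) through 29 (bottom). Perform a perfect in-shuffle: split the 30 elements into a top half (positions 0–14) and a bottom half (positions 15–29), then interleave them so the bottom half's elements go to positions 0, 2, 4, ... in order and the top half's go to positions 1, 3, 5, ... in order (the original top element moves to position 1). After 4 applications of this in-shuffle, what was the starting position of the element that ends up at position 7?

Work backwards from position 7, undoing one in-shuffle at a time:
7 ← 3 ← 1 ← 0 ← 15
So the element now at position 7 started at position 15.

15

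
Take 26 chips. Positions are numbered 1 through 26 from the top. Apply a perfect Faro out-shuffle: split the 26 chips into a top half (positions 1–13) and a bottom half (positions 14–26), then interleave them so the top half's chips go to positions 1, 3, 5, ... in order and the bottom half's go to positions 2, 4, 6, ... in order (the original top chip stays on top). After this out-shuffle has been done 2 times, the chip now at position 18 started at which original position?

24

Work backwards from position 18, undoing one out-shuffle at a time:
18 ← 22 ← 24
So the chip now at position 18 started at position 24.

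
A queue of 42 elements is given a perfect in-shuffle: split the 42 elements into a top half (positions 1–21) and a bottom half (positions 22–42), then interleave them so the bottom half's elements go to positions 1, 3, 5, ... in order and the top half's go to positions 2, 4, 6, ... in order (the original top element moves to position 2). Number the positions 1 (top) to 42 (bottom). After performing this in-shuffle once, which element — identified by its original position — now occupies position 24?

12

Work backwards from position 24, undoing one in-shuffle at a time:
24 ← 12
So the element now at position 24 started at position 12.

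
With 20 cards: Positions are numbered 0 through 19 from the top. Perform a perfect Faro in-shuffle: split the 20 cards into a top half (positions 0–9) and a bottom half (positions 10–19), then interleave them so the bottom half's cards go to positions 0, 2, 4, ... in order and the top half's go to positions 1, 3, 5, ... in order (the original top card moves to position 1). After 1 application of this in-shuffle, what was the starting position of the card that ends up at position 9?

Work backwards from position 9, undoing one in-shuffle at a time:
9 ← 4
So the card now at position 9 started at position 4.

4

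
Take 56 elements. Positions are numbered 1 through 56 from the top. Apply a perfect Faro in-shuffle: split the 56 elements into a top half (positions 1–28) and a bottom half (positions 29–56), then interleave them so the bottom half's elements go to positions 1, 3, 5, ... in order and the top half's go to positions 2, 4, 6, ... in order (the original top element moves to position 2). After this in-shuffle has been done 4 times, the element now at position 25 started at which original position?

55

Work backwards from position 25, undoing one in-shuffle at a time:
25 ← 41 ← 49 ← 53 ← 55
So the element now at position 25 started at position 55.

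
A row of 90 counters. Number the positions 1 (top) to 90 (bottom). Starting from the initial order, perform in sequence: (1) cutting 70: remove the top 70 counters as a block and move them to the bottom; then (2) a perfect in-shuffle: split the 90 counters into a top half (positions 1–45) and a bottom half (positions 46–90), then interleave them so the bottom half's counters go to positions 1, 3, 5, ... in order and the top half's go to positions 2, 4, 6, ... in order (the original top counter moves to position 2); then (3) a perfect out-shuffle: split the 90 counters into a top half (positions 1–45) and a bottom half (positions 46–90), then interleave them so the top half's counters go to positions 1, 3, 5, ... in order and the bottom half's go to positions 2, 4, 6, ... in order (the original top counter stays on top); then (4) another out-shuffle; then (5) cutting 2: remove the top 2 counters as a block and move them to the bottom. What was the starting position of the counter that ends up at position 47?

Undo the operations in reverse order, starting from position 47:
  undo op 5 (cut 2): 47 ← 49
  undo op 4 (out-shuffle, from top half): 49 ← 25
  undo op 3 (out-shuffle, from top half): 25 ← 13
  undo op 2 (in-shuffle, from bottom half): 13 ← 52
  undo op 1 (cut 70): 52 ← 32
So the counter at position 47 came from original position 32.

32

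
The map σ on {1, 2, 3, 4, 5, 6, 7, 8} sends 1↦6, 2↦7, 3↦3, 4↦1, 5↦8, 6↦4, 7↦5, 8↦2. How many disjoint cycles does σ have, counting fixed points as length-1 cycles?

Cycle decomposition: (1 6 4) (2 7 5 8) (3).
3 cycles.

3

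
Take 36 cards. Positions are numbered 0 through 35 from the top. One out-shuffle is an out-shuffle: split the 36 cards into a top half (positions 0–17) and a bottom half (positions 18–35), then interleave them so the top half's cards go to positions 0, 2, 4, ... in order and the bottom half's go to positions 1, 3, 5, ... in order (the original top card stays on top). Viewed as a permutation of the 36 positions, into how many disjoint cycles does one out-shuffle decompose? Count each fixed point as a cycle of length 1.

Trace each unvisited position around until it returns:
(0) (1 2 4 8 16 32 ... len 12) (3 6 12 24 13 26 ... len 12) (5 10 20) (7 14 28 21) (15 30 25) (35)
7 cycles in total.

7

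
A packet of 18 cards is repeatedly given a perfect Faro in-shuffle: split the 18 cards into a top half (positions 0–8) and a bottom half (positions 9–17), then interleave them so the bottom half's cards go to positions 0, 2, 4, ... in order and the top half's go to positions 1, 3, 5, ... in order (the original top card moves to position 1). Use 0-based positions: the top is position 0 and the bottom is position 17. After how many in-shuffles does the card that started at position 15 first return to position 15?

Follow position 15 under repeated in-shuffles:
15 → 12 → 6 → 13 → 8 → 17 → 16 → 14 → 10 → 2 → 5 → 11 → 4 → 9 → 0 → 1 → 3 → 7 → 15
It first returns after 18 in-shuffles.

18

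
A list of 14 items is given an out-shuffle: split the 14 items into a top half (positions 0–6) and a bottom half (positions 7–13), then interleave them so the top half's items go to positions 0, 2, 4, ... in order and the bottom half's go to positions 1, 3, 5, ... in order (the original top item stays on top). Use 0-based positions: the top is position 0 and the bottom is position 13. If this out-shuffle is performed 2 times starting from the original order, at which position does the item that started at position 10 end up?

1

Track the item's position through each out-shuffle:
10 → 7 → 1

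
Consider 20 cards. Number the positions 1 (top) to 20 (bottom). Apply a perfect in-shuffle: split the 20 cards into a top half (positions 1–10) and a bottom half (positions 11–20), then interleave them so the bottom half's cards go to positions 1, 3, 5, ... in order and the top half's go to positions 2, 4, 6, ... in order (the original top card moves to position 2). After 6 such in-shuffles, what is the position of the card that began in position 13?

13

Track the card's position through each in-shuffle:
13 → 5 → 10 → 20 → 19 → 17 → 13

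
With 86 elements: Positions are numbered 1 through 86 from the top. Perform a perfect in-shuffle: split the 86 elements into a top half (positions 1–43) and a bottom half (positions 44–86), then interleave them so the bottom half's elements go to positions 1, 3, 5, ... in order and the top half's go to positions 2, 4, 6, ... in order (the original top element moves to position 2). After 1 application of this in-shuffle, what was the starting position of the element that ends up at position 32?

16

Work backwards from position 32, undoing one in-shuffle at a time:
32 ← 16
So the element now at position 32 started at position 16.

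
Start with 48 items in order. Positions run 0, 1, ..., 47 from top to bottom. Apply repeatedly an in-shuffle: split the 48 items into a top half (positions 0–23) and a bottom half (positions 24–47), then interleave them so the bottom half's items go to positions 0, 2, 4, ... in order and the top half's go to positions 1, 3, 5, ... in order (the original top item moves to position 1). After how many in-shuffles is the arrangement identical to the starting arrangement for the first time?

21

The in-shuffle permutes the 48 positions with cycle lengths [3, 3, 21, 21].
Every item is home exactly when every cycle has completed a whole number of laps, i.e. after lcm(3, 21) = 21 in-shuffles.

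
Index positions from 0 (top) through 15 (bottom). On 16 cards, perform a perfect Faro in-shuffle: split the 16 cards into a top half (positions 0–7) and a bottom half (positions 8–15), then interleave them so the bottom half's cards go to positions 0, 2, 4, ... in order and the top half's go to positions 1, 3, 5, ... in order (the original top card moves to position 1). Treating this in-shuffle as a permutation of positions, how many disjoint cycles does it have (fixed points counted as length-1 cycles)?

2

Trace each unvisited position around until it returns:
(0 1 3 7 15 14 12 8) (2 5 11 6 13 10 4 9)
2 cycles in total.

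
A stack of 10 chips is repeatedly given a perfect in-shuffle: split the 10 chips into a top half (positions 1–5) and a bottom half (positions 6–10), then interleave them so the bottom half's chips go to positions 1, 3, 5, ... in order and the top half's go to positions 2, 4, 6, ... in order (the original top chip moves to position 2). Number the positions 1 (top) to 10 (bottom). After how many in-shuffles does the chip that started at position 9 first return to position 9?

Follow position 9 under repeated in-shuffles:
9 → 7 → 3 → 6 → 1 → 2 → 4 → 8 → 5 → 10 → 9
It first returns after 10 in-shuffles.

10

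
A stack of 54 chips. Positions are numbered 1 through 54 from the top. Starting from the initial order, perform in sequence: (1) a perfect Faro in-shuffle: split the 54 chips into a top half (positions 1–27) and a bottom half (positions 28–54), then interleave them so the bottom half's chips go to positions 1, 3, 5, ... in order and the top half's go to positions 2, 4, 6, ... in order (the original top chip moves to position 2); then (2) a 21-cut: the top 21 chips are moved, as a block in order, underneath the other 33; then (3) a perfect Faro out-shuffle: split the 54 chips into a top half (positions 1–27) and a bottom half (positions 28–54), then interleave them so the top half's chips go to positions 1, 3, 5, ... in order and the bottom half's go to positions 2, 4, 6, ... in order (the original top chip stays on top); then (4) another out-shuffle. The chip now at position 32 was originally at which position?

49

Undo the operations in reverse order, starting from position 32:
  undo op 4 (out-shuffle, from bottom half): 32 ← 43
  undo op 3 (out-shuffle, from top half): 43 ← 22
  undo op 2 (cut 21): 22 ← 43
  undo op 1 (in-shuffle, from bottom half): 43 ← 49
So the chip at position 32 came from original position 49.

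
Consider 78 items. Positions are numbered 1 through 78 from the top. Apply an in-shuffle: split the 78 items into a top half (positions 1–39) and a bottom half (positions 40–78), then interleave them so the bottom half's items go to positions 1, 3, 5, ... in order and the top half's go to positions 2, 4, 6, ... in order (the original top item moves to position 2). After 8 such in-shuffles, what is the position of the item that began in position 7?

54

Track the item's position through each in-shuffle:
7 → 14 → 28 → 56 → 33 → 66 → 53 → 27 → 54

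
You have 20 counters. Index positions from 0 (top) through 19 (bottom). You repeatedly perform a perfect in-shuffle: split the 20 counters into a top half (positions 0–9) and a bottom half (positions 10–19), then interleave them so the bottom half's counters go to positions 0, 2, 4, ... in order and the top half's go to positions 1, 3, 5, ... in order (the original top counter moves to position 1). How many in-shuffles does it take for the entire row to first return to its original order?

The in-shuffle permutes the 20 positions with cycle lengths [2, 3, 3, 6, 6].
Every counter is home exactly when every cycle has completed a whole number of laps, i.e. after lcm(2, 3, 6) = 6 in-shuffles.

6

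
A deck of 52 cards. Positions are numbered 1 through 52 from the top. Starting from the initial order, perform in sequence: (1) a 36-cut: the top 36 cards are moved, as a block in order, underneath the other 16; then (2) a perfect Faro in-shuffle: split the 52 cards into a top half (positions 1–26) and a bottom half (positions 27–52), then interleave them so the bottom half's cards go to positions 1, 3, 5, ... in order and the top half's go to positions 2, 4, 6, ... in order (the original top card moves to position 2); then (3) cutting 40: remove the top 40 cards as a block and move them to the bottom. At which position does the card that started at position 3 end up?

Track the card from position 3 forward through each operation:
  after op 1 (cut 36): 3 → 19
  after op 2 (in-shuffle): 19 → 38
  after op 3 (cut 40): 38 → 50

50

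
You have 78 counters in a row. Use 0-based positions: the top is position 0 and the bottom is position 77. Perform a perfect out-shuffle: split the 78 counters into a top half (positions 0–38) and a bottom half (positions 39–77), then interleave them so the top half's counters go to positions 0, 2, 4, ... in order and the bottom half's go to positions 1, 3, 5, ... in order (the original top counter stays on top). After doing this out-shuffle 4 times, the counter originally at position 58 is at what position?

4

Track the counter's position through each out-shuffle:
58 → 39 → 1 → 2 → 4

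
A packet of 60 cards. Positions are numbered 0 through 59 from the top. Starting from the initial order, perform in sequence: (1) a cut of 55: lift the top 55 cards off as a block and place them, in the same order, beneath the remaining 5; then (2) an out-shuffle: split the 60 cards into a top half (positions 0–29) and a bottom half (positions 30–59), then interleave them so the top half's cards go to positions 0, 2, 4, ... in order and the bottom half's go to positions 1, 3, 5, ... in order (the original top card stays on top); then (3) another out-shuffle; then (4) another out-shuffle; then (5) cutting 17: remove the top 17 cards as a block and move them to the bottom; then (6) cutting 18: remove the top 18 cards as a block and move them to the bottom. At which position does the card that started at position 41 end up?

39

Track the card from position 41 forward through each operation:
  after op 1 (cut 55): 41 → 46
  after op 2 (out-shuffle): 46 → 33
  after op 3 (out-shuffle): 33 → 7
  after op 4 (out-shuffle): 7 → 14
  after op 5 (cut 17): 14 → 57
  after op 6 (cut 18): 57 → 39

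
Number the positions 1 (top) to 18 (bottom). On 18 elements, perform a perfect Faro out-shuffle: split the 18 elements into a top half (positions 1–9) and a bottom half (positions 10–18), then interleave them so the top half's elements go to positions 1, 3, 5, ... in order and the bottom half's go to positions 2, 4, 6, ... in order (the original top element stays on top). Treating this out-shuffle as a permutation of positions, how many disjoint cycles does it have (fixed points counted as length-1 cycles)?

4

Trace each unvisited position around until it returns:
(1) (2 3 5 9 17 16 14 10) (4 7 13 8 15 12 6 11) (18)
4 cycles in total.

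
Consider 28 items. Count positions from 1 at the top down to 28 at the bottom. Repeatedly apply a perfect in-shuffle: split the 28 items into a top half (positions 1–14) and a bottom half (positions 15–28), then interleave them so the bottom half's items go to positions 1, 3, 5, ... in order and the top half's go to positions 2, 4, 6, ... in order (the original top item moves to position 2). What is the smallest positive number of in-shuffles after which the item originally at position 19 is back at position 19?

Follow position 19 under repeated in-shuffles:
19 → 9 → 18 → 7 → 14 → 28 → 27 → 25 → ... → 19 (length 28)
It first returns after 28 in-shuffles.

28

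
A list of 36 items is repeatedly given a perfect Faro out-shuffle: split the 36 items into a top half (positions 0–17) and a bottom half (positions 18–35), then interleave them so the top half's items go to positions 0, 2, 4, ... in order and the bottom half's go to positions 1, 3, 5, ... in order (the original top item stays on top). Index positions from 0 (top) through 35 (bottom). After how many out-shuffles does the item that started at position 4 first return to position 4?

12

Follow position 4 under repeated out-shuffles:
4 → 8 → 16 → 32 → 29 → 23 → 11 → 22 → 9 → 18 → 1 → 2 → 4
It first returns after 12 out-shuffles.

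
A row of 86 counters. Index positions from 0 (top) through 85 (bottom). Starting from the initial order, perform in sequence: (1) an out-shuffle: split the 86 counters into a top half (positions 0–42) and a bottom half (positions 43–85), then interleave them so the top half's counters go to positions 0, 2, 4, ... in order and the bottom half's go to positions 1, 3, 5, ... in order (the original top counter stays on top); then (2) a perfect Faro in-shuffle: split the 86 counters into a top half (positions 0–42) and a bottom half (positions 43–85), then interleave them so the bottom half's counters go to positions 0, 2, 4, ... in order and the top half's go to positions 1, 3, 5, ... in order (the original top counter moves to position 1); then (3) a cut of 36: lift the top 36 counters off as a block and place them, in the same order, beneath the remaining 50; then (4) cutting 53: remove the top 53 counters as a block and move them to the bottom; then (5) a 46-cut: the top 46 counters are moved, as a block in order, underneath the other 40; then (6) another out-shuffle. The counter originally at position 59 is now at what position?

Track the counter from position 59 forward through each operation:
  after op 1 (out-shuffle): 59 → 33
  after op 2 (in-shuffle): 33 → 67
  after op 3 (cut 36): 67 → 31
  after op 4 (cut 53): 31 → 64
  after op 5 (cut 46): 64 → 18
  after op 6 (out-shuffle): 18 → 36

36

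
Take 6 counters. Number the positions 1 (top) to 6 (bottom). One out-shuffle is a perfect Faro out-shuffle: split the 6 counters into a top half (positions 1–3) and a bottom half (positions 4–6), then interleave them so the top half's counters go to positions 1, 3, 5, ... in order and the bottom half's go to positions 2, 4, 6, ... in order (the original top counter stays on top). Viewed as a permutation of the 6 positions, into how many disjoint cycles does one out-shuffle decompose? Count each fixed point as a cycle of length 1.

3

Trace each unvisited position around until it returns:
(1) (2 3 5 4) (6)
3 cycles in total.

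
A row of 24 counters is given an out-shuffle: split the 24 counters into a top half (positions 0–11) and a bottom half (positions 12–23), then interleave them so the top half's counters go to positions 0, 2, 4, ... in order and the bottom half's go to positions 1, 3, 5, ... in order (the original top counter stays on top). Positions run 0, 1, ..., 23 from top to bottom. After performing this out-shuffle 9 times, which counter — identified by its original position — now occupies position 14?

10

Work backwards from position 14, undoing one out-shuffle at a time:
14 ← 7 ← 15 ← 19 ← 21 ← 22 ← 11 ← 17 ← 20 ← 10
So the counter now at position 14 started at position 10.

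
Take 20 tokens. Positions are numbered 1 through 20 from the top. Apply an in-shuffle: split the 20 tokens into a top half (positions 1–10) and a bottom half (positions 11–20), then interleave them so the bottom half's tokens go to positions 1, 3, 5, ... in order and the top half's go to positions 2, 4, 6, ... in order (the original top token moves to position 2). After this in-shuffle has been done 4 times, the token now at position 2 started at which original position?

Work backwards from position 2, undoing one in-shuffle at a time:
2 ← 1 ← 11 ← 16 ← 8
So the token now at position 2 started at position 8.

8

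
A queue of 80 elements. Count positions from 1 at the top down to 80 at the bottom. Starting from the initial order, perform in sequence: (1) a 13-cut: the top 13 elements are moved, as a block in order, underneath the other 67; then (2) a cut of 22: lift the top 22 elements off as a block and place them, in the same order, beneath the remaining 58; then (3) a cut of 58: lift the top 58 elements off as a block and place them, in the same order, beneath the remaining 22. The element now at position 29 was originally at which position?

42

Undo the operations in reverse order, starting from position 29:
  undo op 3 (cut 58): 29 ← 7
  undo op 2 (cut 22): 7 ← 29
  undo op 1 (cut 13): 29 ← 42
So the element at position 29 came from original position 42.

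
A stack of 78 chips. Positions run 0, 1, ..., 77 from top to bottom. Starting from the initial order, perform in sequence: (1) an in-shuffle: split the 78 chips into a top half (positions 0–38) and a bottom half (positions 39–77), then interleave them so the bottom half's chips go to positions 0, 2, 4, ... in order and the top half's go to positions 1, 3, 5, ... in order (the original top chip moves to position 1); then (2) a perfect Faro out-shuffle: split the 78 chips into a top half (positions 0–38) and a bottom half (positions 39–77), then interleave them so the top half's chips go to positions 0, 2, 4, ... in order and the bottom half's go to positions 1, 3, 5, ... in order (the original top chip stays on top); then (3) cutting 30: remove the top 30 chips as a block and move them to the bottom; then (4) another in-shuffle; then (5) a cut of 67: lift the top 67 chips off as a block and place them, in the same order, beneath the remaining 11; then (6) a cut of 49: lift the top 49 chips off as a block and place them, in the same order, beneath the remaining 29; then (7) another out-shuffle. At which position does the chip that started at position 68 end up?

41

Track the chip from position 68 forward through each operation:
  after op 1 (in-shuffle): 68 → 58
  after op 2 (out-shuffle): 58 → 39
  after op 3 (cut 30): 39 → 9
  after op 4 (in-shuffle): 9 → 19
  after op 5 (cut 67): 19 → 30
  after op 6 (cut 49): 30 → 59
  after op 7 (out-shuffle): 59 → 41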